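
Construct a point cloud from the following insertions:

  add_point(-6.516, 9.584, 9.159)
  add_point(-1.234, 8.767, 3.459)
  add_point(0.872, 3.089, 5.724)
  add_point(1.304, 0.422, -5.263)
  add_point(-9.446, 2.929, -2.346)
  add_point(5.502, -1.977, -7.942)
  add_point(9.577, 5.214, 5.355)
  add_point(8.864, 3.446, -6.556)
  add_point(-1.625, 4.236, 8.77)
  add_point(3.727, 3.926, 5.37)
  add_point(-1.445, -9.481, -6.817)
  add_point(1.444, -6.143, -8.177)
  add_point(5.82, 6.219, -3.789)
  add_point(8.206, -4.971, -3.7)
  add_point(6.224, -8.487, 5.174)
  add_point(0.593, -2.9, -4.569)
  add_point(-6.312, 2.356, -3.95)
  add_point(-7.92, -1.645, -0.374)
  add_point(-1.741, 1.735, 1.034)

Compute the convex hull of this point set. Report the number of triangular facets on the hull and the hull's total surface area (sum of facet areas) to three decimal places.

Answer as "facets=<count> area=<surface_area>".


facets=24 area=1005.180

Extreme-point indices: [0, 1, 4, 5, 6, 7, 8, 10, 11, 12, 13, 14, 16, 17] — 14 of 19 on the boundary.

Triangle areas on the boundary:
  f1: (p17, p10, p4) → 26.6491
  f2: (p17, p0, p4) → 35.4134
  f3: (p8, p0, p6) → 34.2236
  f4: (p13, p7, p6) → 52.9384
  f5: (p12, p16, p4) → 14.1337
  f6: (p12, p16, p7) → 28.8366
  f7: (p12, p7, p6) → 24.0176
  f8: (p14, p17, p0) → 123.2590
  f9: (p14, p8, p0) → 14.3647
  f10: (p14, p17, p10) → 84.0164
  f11: (p14, p13, p10) → 53.9788
  f12: (p14, p8, p6) → 78.9736
  f13: (p14, p13, p6) → 63.4043
  f14: (p5, p13, p7) → 19.1013
  f15: (p5, p16, p7) → 42.7665
  f16: (p1, p0, p6) → 37.7687
  f17: (p1, p12, p6) → 48.3641
  f18: (p1, p0, p4) → 45.3473
  f19: (p1, p12, p4) → 60.6395
  f20: (p11, p5, p16) → 35.5884
  f21: (p11, p10, p4) → 35.1042
  f22: (p11, p16, p4) → 12.4378
  f23: (p11, p13, p10) → 16.8178
  f24: (p11, p5, p13) → 17.0349
Σ area = 1005.180

Check V−E+F: 14 − 36 + 24 = 2.


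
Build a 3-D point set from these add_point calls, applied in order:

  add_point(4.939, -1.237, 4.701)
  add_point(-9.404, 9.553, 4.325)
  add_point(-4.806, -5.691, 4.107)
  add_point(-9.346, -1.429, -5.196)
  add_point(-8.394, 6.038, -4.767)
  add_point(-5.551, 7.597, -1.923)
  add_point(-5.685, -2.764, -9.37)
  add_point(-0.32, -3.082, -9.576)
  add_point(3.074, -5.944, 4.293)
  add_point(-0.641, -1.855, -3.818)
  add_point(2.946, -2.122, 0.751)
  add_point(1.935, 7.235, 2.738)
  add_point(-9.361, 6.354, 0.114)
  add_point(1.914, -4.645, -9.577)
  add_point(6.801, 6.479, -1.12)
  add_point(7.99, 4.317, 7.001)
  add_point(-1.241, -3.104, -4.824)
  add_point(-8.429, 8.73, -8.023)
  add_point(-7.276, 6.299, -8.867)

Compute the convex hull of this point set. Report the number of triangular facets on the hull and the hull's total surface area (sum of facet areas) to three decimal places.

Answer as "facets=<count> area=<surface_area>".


facets=22 area=945.414

Hull vertices (13/19): indices [1, 2, 3, 6, 7, 8, 11, 12, 13, 14, 15, 17, 18].

Triangle areas on the boundary:
  f1: (p13, p8, p15) → 80.3645
  f2: (p2, p15, p1) → 122.6139
  f3: (p2, p8, p15) → 42.3213
  f4: (p2, p3, p1) → 78.6646
  f5: (p2, p13, p8) → 54.7904
  f6: (p6, p2, p13) → 53.9052
  f7: (p6, p2, p3) → 30.8768
  f8: (p6, p17, p3) → 30.2106
  f9: (p14, p13, p15) → 57.5388
  f10: (p14, p17, p1) → 98.9582
  f11: (p12, p3, p1) → 7.8955
  f12: (p12, p17, p1) → 18.1718
  f13: (p12, p17, p3) → 38.2242
  f14: (p18, p6, p17) → 4.6152
  f15: (p18, p14, p13) → 97.4741
  f16: (p18, p14, p17) → 22.1783
  f17: (p11, p15, p1) → 31.3508
  f18: (p11, p14, p1) → 18.4728
  f19: (p11, p14, p15) → 23.7034
  f20: (p7, p6, p13) → 3.8476
  f21: (p7, p18, p13) → 5.1332
  f22: (p7, p18, p6) → 24.1028
Σ area = 945.414

Euler: V−E+F = 13−33+22 = 2.


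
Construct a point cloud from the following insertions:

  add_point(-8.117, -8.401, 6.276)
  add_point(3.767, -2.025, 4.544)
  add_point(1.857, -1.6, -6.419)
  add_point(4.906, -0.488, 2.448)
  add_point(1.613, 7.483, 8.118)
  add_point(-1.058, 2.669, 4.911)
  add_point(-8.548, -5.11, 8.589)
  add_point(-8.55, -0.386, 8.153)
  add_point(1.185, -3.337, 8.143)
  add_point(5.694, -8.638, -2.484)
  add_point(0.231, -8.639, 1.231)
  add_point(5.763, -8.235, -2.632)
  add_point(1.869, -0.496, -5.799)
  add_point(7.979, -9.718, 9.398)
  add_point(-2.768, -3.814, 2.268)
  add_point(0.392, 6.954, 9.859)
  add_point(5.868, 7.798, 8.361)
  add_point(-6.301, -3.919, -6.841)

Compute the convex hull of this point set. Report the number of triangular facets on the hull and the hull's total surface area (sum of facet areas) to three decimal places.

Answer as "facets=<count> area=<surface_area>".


Hull vertices (13/18): indices [0, 2, 4, 6, 7, 9, 10, 11, 12, 13, 15, 16, 17].

Triangle areas on the boundary:
  f1: (p15, p16, p13) → 50.6622
  f2: (p11, p16, p13) → 106.7275
  f3: (p6, p15, p7) → 21.9521
  f4: (p6, p15, p13) → 120.7377
  f5: (p6, p0, p13) → 33.2104
  f6: (p6, p17, p7) → 36.5768
  f7: (p6, p0, p17) → 27.0677
  f8: (p4, p15, p16) → 3.9782
  f9: (p4, p17, p7) → 100.0257
  f10: (p4, p15, p7) → 11.3650
  f11: (p12, p11, p16) → 77.8774
  f12: (p12, p4, p16) → 34.1984
  f13: (p12, p4, p17) → 68.7382
  f14: (p9, p11, p13) → 2.4370
  f15: (p2, p12, p17) → 5.1743
  f16: (p2, p12, p11) → 4.8408
  f17: (p2, p9, p17) → 36.9900
  f18: (p2, p9, p11) → 1.1324
  f19: (p10, p0, p17) → 55.1421
  f20: (p10, p9, p17) → 37.5700
  f21: (p10, p0, p13) → 53.8796
  f22: (p10, p9, p13) → 36.8728
Σ area = 927.156

Euler: V−E+F = 13−33+22 = 2.

facets=22 area=927.156


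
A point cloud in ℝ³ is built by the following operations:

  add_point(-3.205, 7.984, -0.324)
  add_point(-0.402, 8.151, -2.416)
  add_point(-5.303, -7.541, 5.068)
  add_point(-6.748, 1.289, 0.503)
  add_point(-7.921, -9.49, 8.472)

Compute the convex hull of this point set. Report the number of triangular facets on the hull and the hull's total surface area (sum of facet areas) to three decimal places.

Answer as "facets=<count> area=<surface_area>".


facets=6 area=153.391

Hull vertices (5/5): indices [0, 1, 2, 3, 4].

Per-facet area ½‖(b−a)×(c−a)‖:
  f1: (p0, p1, p4) → 30.7094
  f2: (p2, p1, p4) → 25.0514
  f3: (p3, p0, p4) → 30.1596
  f4: (p3, p2, p4) → 18.7409
  f5: (p3, p0, p1) → 11.7108
  f6: (p3, p2, p1) → 37.0193
Σ area = 153.391

Check V−E+F: 5 − 9 + 6 = 2.


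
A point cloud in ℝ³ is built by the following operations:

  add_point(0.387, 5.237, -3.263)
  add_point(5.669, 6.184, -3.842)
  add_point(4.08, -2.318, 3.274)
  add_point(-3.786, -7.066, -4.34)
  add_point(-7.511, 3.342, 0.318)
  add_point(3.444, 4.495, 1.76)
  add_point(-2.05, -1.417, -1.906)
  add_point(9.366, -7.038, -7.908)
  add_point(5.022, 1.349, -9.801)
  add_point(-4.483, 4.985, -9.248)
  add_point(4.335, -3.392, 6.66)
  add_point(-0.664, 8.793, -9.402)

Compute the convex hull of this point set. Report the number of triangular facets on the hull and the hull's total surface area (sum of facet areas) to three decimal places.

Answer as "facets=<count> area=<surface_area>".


9 of the 12 inputs are extreme points: [1, 3, 4, 5, 7, 8, 9, 10, 11].

Area of each hull facet:
  f1: (p3, p10, p4) → 79.5875
  f2: (p3, p10, p7) → 90.3417
  f3: (p5, p11, p4) → 64.3966
  f4: (p5, p10, p4) → 51.6693
  f5: (p9, p3, p7) → 88.6817
  f6: (p9, p11, p4) → 25.6758
  f7: (p9, p3, p4) → 57.8256
  f8: (p1, p5, p11) → 25.4415
  f9: (p1, p10, p7) → 94.2596
  f10: (p1, p5, p10) → 21.8229
  f11: (p8, p9, p7) → 34.0402
  f12: (p8, p9, p11) → 25.0780
  f13: (p8, p1, p7) → 34.6524
  f14: (p8, p1, p11) → 31.6611
Σ area = 725.134

Euler characteristic 9−21+14 = 2 ✓

facets=14 area=725.134


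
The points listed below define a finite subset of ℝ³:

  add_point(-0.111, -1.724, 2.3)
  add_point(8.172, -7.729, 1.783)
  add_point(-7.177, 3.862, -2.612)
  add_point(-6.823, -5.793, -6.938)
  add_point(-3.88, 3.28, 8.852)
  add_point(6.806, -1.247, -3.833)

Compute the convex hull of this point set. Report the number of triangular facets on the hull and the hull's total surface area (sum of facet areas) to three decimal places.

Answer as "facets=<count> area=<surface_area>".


facets=6 area=495.775

Hull vertices (5/6): indices [1, 2, 3, 4, 5].

Triangle areas on the boundary:
  f1: (p4, p3, p2) → 59.4784
  f2: (p4, p3, p1) → 138.4654
  f3: (p5, p3, p2) → 73.2374
  f4: (p5, p3, p1) → 63.7416
  f5: (p5, p4, p2) → 87.4546
  f6: (p5, p4, p1) → 73.3979
Σ area = 495.775

Euler characteristic 5−9+6 = 2 ✓


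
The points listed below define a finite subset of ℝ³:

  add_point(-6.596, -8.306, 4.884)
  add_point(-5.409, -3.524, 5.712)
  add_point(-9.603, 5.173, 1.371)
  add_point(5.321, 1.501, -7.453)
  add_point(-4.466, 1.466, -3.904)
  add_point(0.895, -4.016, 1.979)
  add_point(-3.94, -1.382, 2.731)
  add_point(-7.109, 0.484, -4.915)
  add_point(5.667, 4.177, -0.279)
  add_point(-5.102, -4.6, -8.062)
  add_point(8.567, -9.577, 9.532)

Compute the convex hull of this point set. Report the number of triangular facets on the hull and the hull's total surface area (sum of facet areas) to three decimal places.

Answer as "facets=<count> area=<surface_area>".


facets=12 area=774.300

Hull vertices (8/11): indices [0, 1, 2, 3, 7, 8, 9, 10].

Area of each hull facet:
  f1: (p0, p9, p10) → 105.6925
  f2: (p3, p9, p10) → 123.6175
  f3: (p1, p10, p2) → 53.1250
  f4: (p1, p0, p2) → 20.6607
  f5: (p1, p0, p10) → 38.9555
  f6: (p8, p10, p2) → 130.2496
  f7: (p8, p3, p2) → 58.8035
  f8: (p8, p3, p10) → 63.3763
  f9: (p7, p3, p2) → 47.9317
  f10: (p7, p3, p9) → 37.6582
  f11: (p7, p0, p2) → 53.3571
  f12: (p7, p0, p9) → 40.8720
Σ area = 774.300

Euler characteristic 8−18+12 = 2 ✓


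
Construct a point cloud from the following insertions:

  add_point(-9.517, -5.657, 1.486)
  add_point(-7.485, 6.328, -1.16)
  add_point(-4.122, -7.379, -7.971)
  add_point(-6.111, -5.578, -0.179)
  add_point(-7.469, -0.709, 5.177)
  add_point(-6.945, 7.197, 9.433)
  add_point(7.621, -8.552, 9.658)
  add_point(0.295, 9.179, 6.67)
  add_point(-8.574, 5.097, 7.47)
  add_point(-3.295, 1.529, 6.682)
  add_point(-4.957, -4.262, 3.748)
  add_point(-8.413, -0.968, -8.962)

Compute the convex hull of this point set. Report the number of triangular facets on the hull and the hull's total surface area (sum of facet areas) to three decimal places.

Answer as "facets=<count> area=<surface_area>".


facets=14 area=849.986

Extreme-point indices: [0, 1, 2, 4, 5, 6, 7, 8, 11] — 9 of 12 on the boundary.

Per-facet area ½‖(b−a)×(c−a)‖:
  f1: (p5, p7, p6) → 77.5027
  f2: (p2, p6, p0) → 105.3730
  f3: (p2, p11, p0) → 41.0325
  f4: (p2, p7, p6) → 189.8840
  f5: (p2, p11, p7) → 79.7654
  f6: (p4, p6, p0) → 57.0284
  f7: (p4, p5, p6) → 77.1252
  f8: (p1, p11, p7) → 41.8351
  f9: (p1, p5, p7) → 40.8889
  f10: (p8, p4, p0) → 10.9544
  f11: (p8, p4, p5) → 7.3640
  f12: (p8, p1, p5) → 13.0792
  f13: (p8, p11, p0) → 70.7871
  f14: (p8, p1, p11) → 37.3662
Σ area = 849.986

Euler: V−E+F = 9−21+14 = 2.


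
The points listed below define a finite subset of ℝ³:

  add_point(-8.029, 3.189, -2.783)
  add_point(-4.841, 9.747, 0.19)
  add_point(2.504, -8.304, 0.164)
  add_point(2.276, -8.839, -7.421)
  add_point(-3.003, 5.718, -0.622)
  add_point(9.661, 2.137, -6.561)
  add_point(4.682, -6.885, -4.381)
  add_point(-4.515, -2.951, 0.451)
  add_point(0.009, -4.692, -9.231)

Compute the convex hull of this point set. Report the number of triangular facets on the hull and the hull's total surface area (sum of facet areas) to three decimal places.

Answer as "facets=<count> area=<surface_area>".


Points on the hull: [0, 1, 2, 3, 5, 6, 7, 8] (8 of 9).

Facet areas (half cross-product norm):
  f1: (p7, p3, p0) → 43.1374
  f2: (p1, p7, p0) → 29.0419
  f3: (p8, p3, p0) → 26.3215
  f4: (p8, p3, p5) → 30.6619
  f5: (p8, p1, p0) → 45.7994
  f6: (p8, p1, p5) → 101.4981
  f7: (p2, p7, p3) → 33.5494
  f8: (p2, p1, p5) → 122.0762
  f9: (p2, p1, p7) → 43.7743
  f10: (p6, p3, p5) → 19.7668
  f11: (p6, p2, p5) → 21.8827
  f12: (p6, p2, p3) → 10.9890
Σ area = 528.499

Euler: V−E+F = 8−18+12 = 2.

facets=12 area=528.499


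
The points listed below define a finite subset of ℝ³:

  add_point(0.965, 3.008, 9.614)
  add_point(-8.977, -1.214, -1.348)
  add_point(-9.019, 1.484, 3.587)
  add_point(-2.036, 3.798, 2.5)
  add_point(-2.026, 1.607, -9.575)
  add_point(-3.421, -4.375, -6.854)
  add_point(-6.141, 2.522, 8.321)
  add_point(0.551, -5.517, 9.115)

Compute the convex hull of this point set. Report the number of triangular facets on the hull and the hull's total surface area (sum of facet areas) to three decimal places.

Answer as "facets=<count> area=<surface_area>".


Extreme-point indices: [0, 1, 2, 3, 4, 5, 6, 7] — 8 of 8 on the boundary.

Facet areas (half cross-product norm):
  f1: (p4, p7, p0) → 82.4542
  f2: (p5, p4, p7) → 50.6920
  f3: (p6, p7, p2) → 28.6388
  f4: (p6, p7, p0) → 30.7031
  f5: (p1, p7, p2) → 36.5745
  f6: (p1, p5, p7) → 62.2332
  f7: (p1, p4, p2) → 26.5226
  f8: (p1, p5, p4) → 28.2750
  f9: (p3, p4, p0) → 22.3200
  f10: (p3, p6, p0) → 23.7083
  f11: (p3, p4, p2) → 45.4485
  f12: (p3, p6, p2) → 19.0772
Σ area = 456.647

Euler: V−E+F = 8−18+12 = 2.

facets=12 area=456.647


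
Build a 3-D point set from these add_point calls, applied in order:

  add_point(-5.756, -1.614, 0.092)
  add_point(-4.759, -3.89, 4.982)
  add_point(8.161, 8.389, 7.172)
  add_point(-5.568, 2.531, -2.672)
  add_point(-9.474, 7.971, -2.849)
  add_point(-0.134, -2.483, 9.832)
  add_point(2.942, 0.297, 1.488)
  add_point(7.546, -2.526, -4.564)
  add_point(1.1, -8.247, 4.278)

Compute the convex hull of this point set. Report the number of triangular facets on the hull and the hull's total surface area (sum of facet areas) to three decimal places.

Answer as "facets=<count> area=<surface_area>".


facets=12 area=672.996

8 of the 9 inputs are extreme points: [0, 1, 2, 3, 4, 5, 7, 8].

Per-facet area ½‖(b−a)×(c−a)‖:
  f1: (p7, p2, p4) → 148.4823
  f2: (p7, p8, p2) → 97.2430
  f3: (p5, p2, p4) → 126.9487
  f4: (p5, p8, p2) → 53.1802
  f5: (p3, p7, p4) → 26.8363
  f6: (p1, p5, p4) → 46.5233
  f7: (p1, p5, p8) → 23.5321
  f8: (p0, p1, p8) → 19.1519
  f9: (p0, p7, p8) → 62.4484
  f10: (p0, p3, p7) → 34.7250
  f11: (p0, p3, p4) → 12.4311
  f12: (p0, p1, p4) → 21.4937
Σ area = 672.996

Euler characteristic 8−18+12 = 2 ✓


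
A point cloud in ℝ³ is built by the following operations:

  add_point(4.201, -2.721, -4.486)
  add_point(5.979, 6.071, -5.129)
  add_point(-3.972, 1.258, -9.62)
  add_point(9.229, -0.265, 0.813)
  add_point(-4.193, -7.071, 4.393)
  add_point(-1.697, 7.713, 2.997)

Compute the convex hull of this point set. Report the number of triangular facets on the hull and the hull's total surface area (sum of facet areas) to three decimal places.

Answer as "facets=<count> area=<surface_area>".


facets=8 area=505.397

6 of the 6 inputs are extreme points: [0, 1, 2, 3, 4, 5].

Area of each hull facet:
  f1: (p5, p3, p4) → 93.4123
  f2: (p2, p5, p4) → 99.6809
  f3: (p1, p5, p3) → 51.9914
  f4: (p1, p2, p5) → 65.4761
  f5: (p0, p3, p4) → 49.8918
  f6: (p0, p2, p4) → 67.6410
  f7: (p0, p1, p3) → 31.8884
  f8: (p0, p1, p2) → 45.4151
Σ area = 505.397

Euler: V−E+F = 6−12+8 = 2.


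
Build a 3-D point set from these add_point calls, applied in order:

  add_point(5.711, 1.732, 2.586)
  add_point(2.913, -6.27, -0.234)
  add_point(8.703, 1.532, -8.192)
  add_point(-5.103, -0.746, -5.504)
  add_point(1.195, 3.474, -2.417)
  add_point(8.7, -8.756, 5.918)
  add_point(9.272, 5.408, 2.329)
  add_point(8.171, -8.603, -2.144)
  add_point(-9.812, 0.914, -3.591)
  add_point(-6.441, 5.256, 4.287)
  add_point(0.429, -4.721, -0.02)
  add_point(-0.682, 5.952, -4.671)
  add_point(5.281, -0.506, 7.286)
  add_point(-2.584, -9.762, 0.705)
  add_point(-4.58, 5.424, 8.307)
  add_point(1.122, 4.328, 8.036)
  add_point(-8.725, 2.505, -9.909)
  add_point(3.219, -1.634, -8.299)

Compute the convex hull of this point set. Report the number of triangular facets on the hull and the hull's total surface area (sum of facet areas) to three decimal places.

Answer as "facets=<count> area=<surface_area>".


facets=22 area=1029.301

Extreme-point indices: [2, 5, 6, 7, 8, 9, 11, 12, 13, 14, 15, 16, 17] — 13 of 18 on the boundary.

Per-facet area ½‖(b−a)×(c−a)‖:
  f1: (p14, p13, p8) → 91.2301
  f2: (p9, p14, p8) → 8.9151
  f3: (p5, p14, p13) → 105.3832
  f4: (p5, p2, p6) → 81.6171
  f5: (p11, p2, p6) → 56.4384
  f6: (p11, p14, p6) → 78.3394
  f7: (p11, p9, p14) → 20.0276
  f8: (p15, p14, p6) → 17.2530
  f9: (p7, p5, p2) → 40.6559
  f10: (p7, p17, p2) → 33.2339
  f11: (p7, p5, p13) → 44.3457
  f12: (p7, p17, p13) → 57.2752
  f13: (p16, p9, p8) → 24.9472
  f14: (p16, p11, p9) → 54.4126
  f15: (p16, p17, p2) → 30.6167
  f16: (p16, p11, p2) → 51.8040
  f17: (p16, p13, p8) → 41.0544
  f18: (p16, p17, p13) → 85.0181
  f19: (p12, p5, p14) → 30.9462
  f20: (p12, p15, p14) → 11.6125
  f21: (p12, p5, p6) → 36.5925
  f22: (p12, p15, p6) → 27.5827
Σ area = 1029.301

Euler characteristic 13−33+22 = 2 ✓


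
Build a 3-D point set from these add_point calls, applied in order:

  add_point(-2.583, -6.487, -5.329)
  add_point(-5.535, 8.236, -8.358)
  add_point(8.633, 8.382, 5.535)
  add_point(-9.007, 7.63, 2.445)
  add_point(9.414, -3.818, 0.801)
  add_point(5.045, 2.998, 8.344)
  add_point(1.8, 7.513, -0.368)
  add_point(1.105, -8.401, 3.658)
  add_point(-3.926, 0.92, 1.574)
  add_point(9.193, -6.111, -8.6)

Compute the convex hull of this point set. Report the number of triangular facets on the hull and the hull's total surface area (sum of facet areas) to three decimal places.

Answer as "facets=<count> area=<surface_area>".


facets=12 area=951.738

Points on the hull: [0, 1, 2, 3, 4, 5, 7, 9] (8 of 10).

Facet areas (half cross-product norm):
  f1: (p9, p2, p4) → 52.1360
  f2: (p1, p2, p3) → 100.8517
  f3: (p1, p9, p2) → 176.9145
  f4: (p7, p9, p4) → 47.4073
  f5: (p5, p2, p4) → 39.0247
  f6: (p5, p7, p4) → 53.1890
  f7: (p5, p2, p3) → 55.9983
  f8: (p5, p7, p3) → 101.9361
  f9: (p0, p1, p3) → 85.6077
  f10: (p0, p7, p3) → 85.3518
  f11: (p0, p1, p9) → 93.1549
  f12: (p0, p7, p9) → 60.1661
Σ area = 951.738

Euler: V−E+F = 8−18+12 = 2.


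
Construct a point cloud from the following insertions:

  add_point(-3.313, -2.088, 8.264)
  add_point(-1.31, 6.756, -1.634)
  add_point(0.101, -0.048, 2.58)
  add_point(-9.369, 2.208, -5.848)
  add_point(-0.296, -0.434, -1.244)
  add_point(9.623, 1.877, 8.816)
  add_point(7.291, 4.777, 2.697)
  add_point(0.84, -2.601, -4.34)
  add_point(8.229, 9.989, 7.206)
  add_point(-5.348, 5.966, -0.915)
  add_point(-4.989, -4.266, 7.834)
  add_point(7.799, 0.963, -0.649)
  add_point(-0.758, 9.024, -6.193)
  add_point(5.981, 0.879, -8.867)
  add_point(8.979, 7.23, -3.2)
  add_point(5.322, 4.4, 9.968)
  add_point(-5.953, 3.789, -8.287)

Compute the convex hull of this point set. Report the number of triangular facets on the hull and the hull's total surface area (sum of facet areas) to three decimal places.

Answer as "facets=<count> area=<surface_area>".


Extreme-point indices: [0, 3, 5, 7, 8, 9, 10, 11, 12, 13, 14, 15, 16] — 13 of 17 on the boundary.

Area of each hull facet:
  f1: (p9, p10, p3) → 49.6726
  f2: (p9, p12, p3) → 28.1429
  f3: (p9, p12, p8) → 60.2504
  f4: (p15, p8, p5) → 17.5838
  f5: (p15, p10, p5) → 33.4283
  f6: (p15, p9, p8) → 52.5507
  f7: (p7, p10, p5) → 99.6050
  f8: (p7, p10, p3) → 75.6246
  f9: (p16, p12, p3) → 13.6474
  f10: (p16, p12, p13) → 41.2735
  f11: (p16, p7, p3) → 22.6444
  f12: (p16, p7, p13) → 38.8182
  f13: (p14, p12, p8) → 55.0058
  f14: (p14, p12, p13) → 43.3143
  f15: (p14, p8, p5) → 45.1310
  f16: (p0, p9, p10) → 16.4481
  f17: (p0, p15, p10) → 4.0162
  f18: (p0, p15, p9) → 67.0105
  f19: (p11, p7, p5) → 33.2364
  f20: (p11, p7, p13) → 29.2517
  f21: (p11, p14, p5) → 32.2416
  f22: (p11, p14, p13) → 27.4210
Σ area = 886.318

Euler characteristic 13−33+22 = 2 ✓

facets=22 area=886.318


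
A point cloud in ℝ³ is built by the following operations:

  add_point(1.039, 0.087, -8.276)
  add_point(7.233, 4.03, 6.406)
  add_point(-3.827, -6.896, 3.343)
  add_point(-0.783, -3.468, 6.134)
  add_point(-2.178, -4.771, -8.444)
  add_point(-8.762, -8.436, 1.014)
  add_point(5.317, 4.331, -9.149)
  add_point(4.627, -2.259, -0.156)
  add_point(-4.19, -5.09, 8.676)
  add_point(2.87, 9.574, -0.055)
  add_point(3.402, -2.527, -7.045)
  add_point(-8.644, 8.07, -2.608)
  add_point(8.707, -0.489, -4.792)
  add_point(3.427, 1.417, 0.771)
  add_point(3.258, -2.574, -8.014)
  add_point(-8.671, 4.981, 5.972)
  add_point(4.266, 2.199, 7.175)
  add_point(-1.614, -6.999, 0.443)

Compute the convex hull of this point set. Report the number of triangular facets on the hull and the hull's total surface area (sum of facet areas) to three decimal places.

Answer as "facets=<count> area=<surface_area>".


facets=24 area=961.197

Hull vertices (14/18): indices [1, 2, 4, 5, 6, 7, 8, 9, 11, 12, 14, 15, 16, 17].

Triangle areas on the boundary:
  f1: (p15, p8, p5) → 53.9463
  f2: (p17, p4, p5) → 33.4988
  f3: (p1, p15, p9) → 65.6638
  f4: (p6, p1, p12) → 43.1964
  f5: (p6, p1, p9) → 50.6721
  f6: (p2, p8, p5) → 14.5227
  f7: (p2, p17, p5) → 10.1502
  f8: (p2, p17, p8) → 6.1887
  f9: (p7, p17, p12) → 17.3772
  f10: (p7, p17, p8) → 34.2030
  f11: (p7, p1, p12) → 30.0618
  f12: (p7, p1, p8) → 59.8863
  f13: (p16, p15, p8) → 60.7841
  f14: (p16, p1, p8) → 3.5392
  f15: (p16, p1, p15) → 17.3423
  f16: (p14, p6, p12) → 21.6866
  f17: (p14, p6, p4) → 17.0983
  f18: (p14, p17, p12) → 35.4557
  f19: (p14, p17, p4) → 26.9640
  f20: (p11, p15, p9) → 53.5431
  f21: (p11, p6, p9) → 64.0574
  f22: (p11, p6, p4) → 85.8133
  f23: (p11, p15, p5) → 65.2182
  f24: (p11, p4, p5) → 90.3276
Σ area = 961.197

Euler: V−E+F = 14−36+24 = 2.


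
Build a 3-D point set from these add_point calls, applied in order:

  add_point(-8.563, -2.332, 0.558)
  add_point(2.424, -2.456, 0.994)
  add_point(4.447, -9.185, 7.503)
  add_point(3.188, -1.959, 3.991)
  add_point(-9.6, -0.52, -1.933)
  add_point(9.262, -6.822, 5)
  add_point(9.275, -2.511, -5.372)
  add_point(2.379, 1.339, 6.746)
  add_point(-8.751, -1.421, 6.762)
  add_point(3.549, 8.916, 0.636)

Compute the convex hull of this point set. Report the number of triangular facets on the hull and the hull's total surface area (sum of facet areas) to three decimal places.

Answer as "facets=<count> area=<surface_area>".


facets=12 area=690.273

Points on the hull: [0, 2, 4, 5, 6, 7, 8, 9] (8 of 10).

Facet areas (half cross-product norm):
  f1: (p9, p6, p4) → 113.2041
  f2: (p8, p9, p4) → 70.8671
  f3: (p0, p6, p4) → 30.4825
  f4: (p0, p2, p6) → 118.8996
  f5: (p0, p8, p4) → 7.5919
  f6: (p0, p8, p2) → 48.0220
  f7: (p5, p9, p6) → 79.0445
  f8: (p5, p2, p6) → 27.8777
  f9: (p7, p8, p9) → 53.5724
  f10: (p7, p8, p2) → 61.5728
  f11: (p7, p5, p9) → 48.4477
  f12: (p7, p5, p2) → 30.6901
Σ area = 690.273

Euler characteristic 8−18+12 = 2 ✓


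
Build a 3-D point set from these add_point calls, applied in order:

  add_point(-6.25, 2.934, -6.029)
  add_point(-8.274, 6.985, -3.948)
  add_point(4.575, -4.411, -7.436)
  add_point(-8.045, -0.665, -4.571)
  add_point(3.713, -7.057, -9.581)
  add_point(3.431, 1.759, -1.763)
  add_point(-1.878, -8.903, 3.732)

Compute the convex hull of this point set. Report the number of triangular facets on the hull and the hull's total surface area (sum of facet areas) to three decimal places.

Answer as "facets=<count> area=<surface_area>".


Extreme-point indices: [0, 1, 2, 3, 4, 5, 6] — 7 of 7 on the boundary.

Triangle areas on the boundary:
  f1: (p4, p2, p1) → 27.7770
  f2: (p4, p6, p2) → 23.7729
  f3: (p5, p2, p1) → 52.4297
  f4: (p5, p6, p1) → 85.2388
  f5: (p5, p6, p2) → 53.6149
  f6: (p3, p6, p1) → 41.2223
  f7: (p3, p4, p6) → 84.7333
  f8: (p0, p4, p1) → 12.5496
  f9: (p0, p3, p1) → 9.8987
  f10: (p0, p3, p4) → 30.4463
Σ area = 421.684

Euler: V−E+F = 7−15+10 = 2.

facets=10 area=421.684


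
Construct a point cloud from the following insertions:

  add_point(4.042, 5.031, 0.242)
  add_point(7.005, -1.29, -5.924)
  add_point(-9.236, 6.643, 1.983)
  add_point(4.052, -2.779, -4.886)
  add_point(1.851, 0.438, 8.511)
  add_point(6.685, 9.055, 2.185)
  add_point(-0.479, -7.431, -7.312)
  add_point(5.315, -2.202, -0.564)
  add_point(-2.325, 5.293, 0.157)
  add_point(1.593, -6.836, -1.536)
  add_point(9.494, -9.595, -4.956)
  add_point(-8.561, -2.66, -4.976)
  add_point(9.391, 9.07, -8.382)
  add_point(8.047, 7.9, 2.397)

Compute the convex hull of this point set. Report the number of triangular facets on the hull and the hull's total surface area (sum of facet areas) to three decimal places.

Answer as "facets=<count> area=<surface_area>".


facets=14 area=959.523

Hull vertices (9/14): indices [2, 4, 5, 6, 9, 10, 11, 12, 13].

Area of each hull facet:
  f1: (p11, p12, p2) → 120.9101
  f2: (p11, p4, p2) → 82.5249
  f3: (p5, p12, p2) → 85.4068
  f4: (p5, p4, p2) → 81.2228
  f5: (p6, p12, p10) → 96.2484
  f6: (p6, p11, p12) → 93.1069
  f7: (p13, p12, p10) → 99.4342
  f8: (p13, p5, p12) → 9.7821
  f9: (p13, p4, p10) → 102.1584
  f10: (p13, p5, p4) → 10.2828
  f11: (p9, p11, p4) → 71.2900
  f12: (p9, p6, p11) → 29.8125
  f13: (p9, p4, p10) → 49.5875
  f14: (p9, p6, p10) → 27.7553
Σ area = 959.523

Euler: V−E+F = 9−21+14 = 2.


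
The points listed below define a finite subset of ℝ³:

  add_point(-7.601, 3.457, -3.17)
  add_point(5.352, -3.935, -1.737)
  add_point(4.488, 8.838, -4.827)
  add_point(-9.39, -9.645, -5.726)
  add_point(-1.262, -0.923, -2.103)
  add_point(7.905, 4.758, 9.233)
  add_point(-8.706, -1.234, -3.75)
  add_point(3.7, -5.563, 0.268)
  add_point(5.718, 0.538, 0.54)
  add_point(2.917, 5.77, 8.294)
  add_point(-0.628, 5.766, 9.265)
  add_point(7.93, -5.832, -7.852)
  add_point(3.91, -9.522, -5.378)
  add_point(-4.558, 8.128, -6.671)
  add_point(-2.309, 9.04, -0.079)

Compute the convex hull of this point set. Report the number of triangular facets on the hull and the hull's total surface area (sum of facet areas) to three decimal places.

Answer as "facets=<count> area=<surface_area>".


facets=20 area=976.457

Points on the hull: [0, 2, 3, 5, 6, 7, 9, 10, 11, 12, 13, 14] (12 of 15).

Area of each hull facet:
  f1: (p13, p11, p3) → 145.7397
  f2: (p7, p10, p3) → 110.8709
  f3: (p2, p13, p11) → 70.7492
  f4: (p2, p13, p14) → 27.9810
  f5: (p0, p10, p14) → 40.4706
  f6: (p0, p13, p14) → 22.3324
  f7: (p12, p11, p3) → 29.7468
  f8: (p12, p7, p3) → 45.8952
  f9: (p5, p7, p10) → 60.1438
  f10: (p5, p2, p14) → 58.5695
  f11: (p5, p2, p11) → 114.6062
  f12: (p5, p12, p11) → 60.1940
  f13: (p5, p12, p7) → 19.5546
  f14: (p6, p13, p3) → 26.3162
  f15: (p6, p0, p13) → 10.9640
  f16: (p6, p10, p3) → 57.4130
  f17: (p6, p0, p10) → 32.6030
  f18: (p9, p10, p14) → 18.3900
  f19: (p9, p5, p14) → 19.4238
  f20: (p9, p5, p10) → 4.4932
Σ area = 976.457

Euler: V−E+F = 12−30+20 = 2.


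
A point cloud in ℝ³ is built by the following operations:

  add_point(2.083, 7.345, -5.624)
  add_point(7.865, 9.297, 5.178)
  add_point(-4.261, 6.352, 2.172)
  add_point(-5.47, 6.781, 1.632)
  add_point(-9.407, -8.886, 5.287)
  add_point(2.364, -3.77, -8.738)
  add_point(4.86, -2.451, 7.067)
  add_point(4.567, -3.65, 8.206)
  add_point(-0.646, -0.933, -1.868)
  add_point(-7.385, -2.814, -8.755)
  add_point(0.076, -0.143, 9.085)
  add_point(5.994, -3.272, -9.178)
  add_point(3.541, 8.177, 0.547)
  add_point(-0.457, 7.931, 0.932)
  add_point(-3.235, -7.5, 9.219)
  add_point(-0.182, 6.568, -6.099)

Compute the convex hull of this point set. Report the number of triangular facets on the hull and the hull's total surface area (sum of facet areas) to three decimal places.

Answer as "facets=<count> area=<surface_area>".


facets=20 area=989.973

12 of the 16 inputs are extreme points: [0, 1, 3, 4, 5, 7, 9, 10, 11, 13, 14, 15].

Facet areas (half cross-product norm):
  f1: (p14, p11, p4) → 78.1053
  f2: (p10, p14, p4) → 26.0069
  f3: (p7, p11, p1) → 115.3797
  f4: (p7, p14, p11) → 74.9003
  f5: (p7, p10, p1) → 36.9395
  f6: (p7, p10, p14) → 22.6233
  f7: (p5, p11, p4) → 23.8500
  f8: (p5, p9, p4) → 75.2728
  f9: (p5, p9, p11) → 4.7014
  f10: (p0, p11, p1) → 71.2686
  f11: (p15, p9, p11) → 67.2512
  f12: (p15, p0, p11) → 14.4658
  f13: (p13, p0, p1) → 33.0957
  f14: (p3, p15, p0) → 10.6871
  f15: (p3, p13, p0) → 16.3090
  f16: (p3, p15, p9) → 56.2529
  f17: (p3, p13, p1) → 13.9328
  f18: (p3, p9, p4) → 101.8334
  f19: (p3, p10, p1) → 69.8696
  f20: (p3, p10, p4) → 77.2272
Σ area = 989.973

Check V−E+F: 12 − 30 + 20 = 2.


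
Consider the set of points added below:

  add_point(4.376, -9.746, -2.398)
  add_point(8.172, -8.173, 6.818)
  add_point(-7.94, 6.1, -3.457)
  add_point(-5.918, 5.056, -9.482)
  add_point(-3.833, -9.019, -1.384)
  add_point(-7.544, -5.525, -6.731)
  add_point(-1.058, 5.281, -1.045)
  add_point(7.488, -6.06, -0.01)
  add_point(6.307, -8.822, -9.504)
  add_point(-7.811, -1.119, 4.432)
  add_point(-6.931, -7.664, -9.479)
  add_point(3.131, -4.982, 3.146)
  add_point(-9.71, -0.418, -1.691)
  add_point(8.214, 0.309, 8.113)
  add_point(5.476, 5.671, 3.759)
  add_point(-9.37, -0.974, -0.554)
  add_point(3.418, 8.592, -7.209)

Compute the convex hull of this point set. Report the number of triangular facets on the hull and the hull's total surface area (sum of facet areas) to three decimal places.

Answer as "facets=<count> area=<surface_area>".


facets=24 area=1118.893

Hull vertices (14/17): indices [0, 1, 2, 3, 4, 7, 8, 9, 10, 12, 13, 14, 15, 16].

Area of each hull facet:
  f1: (p8, p10, p0) → 47.7424
  f2: (p8, p1, p0) → 24.4563
  f3: (p8, p16, p13) → 148.5788
  f4: (p9, p1, p13) → 70.2604
  f5: (p9, p2, p12) → 21.6931
  f6: (p14, p16, p13) → 25.3854
  f7: (p14, p2, p16) → 69.3499
  f8: (p14, p9, p13) → 55.4697
  f9: (p14, p9, p2) → 75.4112
  f10: (p3, p2, p16) → 32.9623
  f11: (p3, p8, p16) → 88.9256
  f12: (p3, p8, p10) → 84.7804
  f13: (p3, p10, p12) → 54.0886
  f14: (p3, p2, p12) → 22.1729
  f15: (p7, p1, p13) → 30.4699
  f16: (p7, p8, p13) → 19.2622
  f17: (p7, p8, p1) → 19.5987
  f18: (p15, p10, p12) → 6.9381
  f19: (p15, p9, p12) → 1.3668
  f20: (p4, p9, p1) → 77.0146
  f21: (p4, p10, p0) → 35.2654
  f22: (p4, p1, p0) → 40.5970
  f23: (p4, p15, p10) → 41.6489
  f24: (p4, p15, p9) → 25.4547
Σ area = 1118.893

Check V−E+F: 14 − 36 + 24 = 2.


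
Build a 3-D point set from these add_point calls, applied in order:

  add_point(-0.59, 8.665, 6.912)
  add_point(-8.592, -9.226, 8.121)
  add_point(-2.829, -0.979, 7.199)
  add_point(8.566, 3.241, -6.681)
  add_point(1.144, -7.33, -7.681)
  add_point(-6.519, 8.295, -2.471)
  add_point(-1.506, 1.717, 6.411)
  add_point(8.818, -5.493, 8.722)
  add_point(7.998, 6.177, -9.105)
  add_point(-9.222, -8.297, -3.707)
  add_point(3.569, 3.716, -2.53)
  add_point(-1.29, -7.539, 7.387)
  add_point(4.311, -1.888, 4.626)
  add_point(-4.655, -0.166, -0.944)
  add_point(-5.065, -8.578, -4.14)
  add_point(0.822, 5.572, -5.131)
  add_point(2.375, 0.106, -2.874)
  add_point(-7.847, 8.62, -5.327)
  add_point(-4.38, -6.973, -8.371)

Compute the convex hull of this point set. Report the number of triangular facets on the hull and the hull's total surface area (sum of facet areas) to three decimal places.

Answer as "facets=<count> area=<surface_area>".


11 of the 19 inputs are extreme points: [0, 1, 3, 4, 5, 7, 8, 9, 14, 17, 18].

Facet areas (half cross-product norm):
  f1: (p8, p0, p7) → 150.6316
  f2: (p17, p8, p0) → 112.0459
  f3: (p1, p0, p7) → 141.6036
  f4: (p1, p17, p9) → 99.8485
  f5: (p4, p1, p7) → 143.6727
  f6: (p5, p17, p0) → 3.2678
  f7: (p5, p1, p0) → 106.9218
  f8: (p5, p1, p17) → 28.0357
  f9: (p3, p8, p7) → 12.8700
  f10: (p3, p4, p7) → 108.3961
  f11: (p3, p4, p8) → 21.7475
  f12: (p14, p1, p9) → 24.8594
  f13: (p14, p4, p1) → 32.4781
  f14: (p18, p17, p9) → 55.4712
  f15: (p18, p14, p9) → 9.3498
  f16: (p18, p14, p4) → 12.7645
  f17: (p18, p17, p8) → 123.3030
  f18: (p18, p4, p8) → 39.2889
Σ area = 1226.556

Euler characteristic 11−27+18 = 2 ✓

facets=18 area=1226.556


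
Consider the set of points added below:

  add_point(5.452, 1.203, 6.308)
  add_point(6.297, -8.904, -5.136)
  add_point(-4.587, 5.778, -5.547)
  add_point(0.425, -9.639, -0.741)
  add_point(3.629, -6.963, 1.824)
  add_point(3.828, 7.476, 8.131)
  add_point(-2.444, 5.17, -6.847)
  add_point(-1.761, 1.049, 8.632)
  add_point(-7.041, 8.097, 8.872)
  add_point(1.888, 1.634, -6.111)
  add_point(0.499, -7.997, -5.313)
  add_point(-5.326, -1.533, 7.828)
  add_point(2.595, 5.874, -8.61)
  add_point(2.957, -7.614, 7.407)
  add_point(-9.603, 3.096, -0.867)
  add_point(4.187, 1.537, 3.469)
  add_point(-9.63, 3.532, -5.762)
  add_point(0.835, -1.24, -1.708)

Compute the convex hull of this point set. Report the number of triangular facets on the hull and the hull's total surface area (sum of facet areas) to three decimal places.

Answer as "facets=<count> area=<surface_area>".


facets=22 area=977.484

Extreme-point indices: [0, 1, 2, 3, 5, 7, 8, 10, 11, 12, 13, 14, 16] — 13 of 18 on the boundary.

Area of each hull facet:
  f1: (p5, p8, p12) → 92.0017
  f2: (p10, p12, p16) → 85.5912
  f3: (p10, p12, p1) → 42.3009
  f4: (p2, p12, p16) → 12.0532
  f5: (p2, p8, p16) → 40.8573
  f6: (p2, p8, p12) → 48.9416
  f7: (p0, p12, p1) → 105.3376
  f8: (p0, p5, p12) → 53.3780
  f9: (p14, p8, p16) → 15.6326
  f10: (p13, p0, p5) → 18.9297
  f11: (p13, p0, p1) → 59.9507
  f12: (p11, p14, p8) → 48.2825
  f13: (p7, p5, p8) → 36.7564
  f14: (p7, p13, p5) → 39.9038
  f15: (p7, p11, p8) → 19.7088
  f16: (p7, p11, p13) → 21.9982
  f17: (p3, p11, p13) → 45.0169
  f18: (p3, p10, p1) → 14.2318
  f19: (p3, p13, p1) → 30.8225
  f20: (p3, p11, p14) → 70.1895
  f21: (p3, p10, p16) → 35.8979
  f22: (p3, p14, p16) → 39.7007
Σ area = 977.484

Euler: V−E+F = 13−33+22 = 2.


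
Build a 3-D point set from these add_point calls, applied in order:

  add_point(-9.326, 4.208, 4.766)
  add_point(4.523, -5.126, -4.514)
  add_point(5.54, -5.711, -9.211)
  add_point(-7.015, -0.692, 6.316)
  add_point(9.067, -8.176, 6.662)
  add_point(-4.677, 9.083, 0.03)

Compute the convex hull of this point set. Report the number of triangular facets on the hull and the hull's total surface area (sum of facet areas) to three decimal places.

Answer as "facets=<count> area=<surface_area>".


Extreme-point indices: [0, 2, 3, 4, 5] — 5 of 6 on the boundary.

Facet areas (half cross-product norm):
  f1: (p5, p4, p0) → 91.2713
  f2: (p2, p5, p0) → 82.6789
  f3: (p2, p5, p4) → 162.0362
  f4: (p3, p4, p0) → 33.4038
  f5: (p3, p2, p0) → 56.0975
  f6: (p3, p2, p4) → 140.2021
Σ area = 565.690

Check V−E+F: 5 − 9 + 6 = 2.

facets=6 area=565.690


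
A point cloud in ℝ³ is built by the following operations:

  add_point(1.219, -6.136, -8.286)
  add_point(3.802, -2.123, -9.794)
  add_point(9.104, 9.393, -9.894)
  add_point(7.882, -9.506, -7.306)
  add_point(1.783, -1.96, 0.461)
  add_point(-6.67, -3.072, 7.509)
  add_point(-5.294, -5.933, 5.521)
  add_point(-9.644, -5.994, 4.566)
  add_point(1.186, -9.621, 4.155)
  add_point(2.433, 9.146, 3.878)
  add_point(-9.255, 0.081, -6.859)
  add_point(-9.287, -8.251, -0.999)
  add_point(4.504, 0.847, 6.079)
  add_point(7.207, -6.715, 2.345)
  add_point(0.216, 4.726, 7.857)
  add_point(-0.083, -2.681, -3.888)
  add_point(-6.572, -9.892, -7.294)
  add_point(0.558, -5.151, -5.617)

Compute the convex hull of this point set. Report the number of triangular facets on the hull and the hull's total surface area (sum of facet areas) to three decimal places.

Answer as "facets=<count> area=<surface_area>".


Extreme-point indices: [1, 2, 3, 5, 7, 8, 9, 10, 11, 12, 13, 14, 16] — 13 of 18 on the boundary.

Area of each hull facet:
  f1: (p3, p13, p2) → 95.2852
  f2: (p3, p8, p16) → 82.8193
  f3: (p3, p8, p13) → 34.2189
  f4: (p11, p10, p7) → 29.8511
  f5: (p11, p10, p16) → 33.9598
  f6: (p11, p8, p7) → 33.6205
  f7: (p11, p8, p16) → 41.4139
  f8: (p9, p10, p2) → 135.7120
  f9: (p5, p8, p7) → 27.3198
  f10: (p5, p10, p7) → 32.2029
  f11: (p5, p9, p14) → 22.5113
  f12: (p5, p9, p10) → 112.0412
  f13: (p12, p8, p13) → 30.6658
  f14: (p12, p9, p14) → 19.1955
  f15: (p12, p5, p14) → 31.4768
  f16: (p12, p5, p8) → 54.7822
  f17: (p12, p13, p2) → 82.6793
  f18: (p12, p9, p2) → 66.9471
  f19: (p1, p3, p2) → 45.7779
  f20: (p1, p3, p16) → 57.0613
  f21: (p1, p10, p2) → 83.0975
  f22: (p1, p10, p16) → 63.7532
Σ area = 1216.393

Euler: V−E+F = 13−33+22 = 2.

facets=22 area=1216.393


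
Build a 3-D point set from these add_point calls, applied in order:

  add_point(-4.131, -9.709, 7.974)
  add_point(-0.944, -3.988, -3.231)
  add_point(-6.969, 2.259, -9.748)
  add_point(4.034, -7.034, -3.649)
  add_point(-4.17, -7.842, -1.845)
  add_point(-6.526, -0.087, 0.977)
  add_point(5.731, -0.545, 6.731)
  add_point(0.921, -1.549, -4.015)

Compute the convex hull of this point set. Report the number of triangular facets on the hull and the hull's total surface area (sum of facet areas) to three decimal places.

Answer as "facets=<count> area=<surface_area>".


facets=10 area=501.504

Points on the hull: [0, 2, 3, 4, 5, 6, 7] (7 of 8).

Triangle areas on the boundary:
  f1: (p5, p6, p2) → 66.1552
  f2: (p5, p0, p2) → 44.8412
  f3: (p5, p0, p6) → 73.4057
  f4: (p3, p0, p6) → 77.3142
  f5: (p7, p6, p2) → 39.1796
  f6: (p7, p3, p2) → 22.9905
  f7: (p7, p3, p6) → 36.7175
  f8: (p4, p0, p2) → 44.4121
  f9: (p4, p3, p2) → 55.3878
  f10: (p4, p3, p0) → 41.1001
Σ area = 501.504

Euler: V−E+F = 7−15+10 = 2.


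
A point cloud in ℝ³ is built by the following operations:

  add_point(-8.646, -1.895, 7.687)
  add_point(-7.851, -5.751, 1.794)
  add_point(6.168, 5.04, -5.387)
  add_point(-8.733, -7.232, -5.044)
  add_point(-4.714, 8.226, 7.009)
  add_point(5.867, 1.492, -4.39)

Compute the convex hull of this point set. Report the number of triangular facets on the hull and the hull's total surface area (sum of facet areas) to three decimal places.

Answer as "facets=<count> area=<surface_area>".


facets=8 area=496.635

Points on the hull: [0, 1, 2, 3, 4, 5] (6 of 6).

Facet areas (half cross-product norm):
  f1: (p4, p2, p3) → 149.1617
  f2: (p0, p4, p3) → 71.5261
  f3: (p5, p2, p3) → 26.2546
  f4: (p5, p4, p2) → 30.9845
  f5: (p5, p0, p4) → 91.7090
  f6: (p1, p0, p3) → 10.5499
  f7: (p1, p5, p3) → 58.0737
  f8: (p1, p5, p0) → 58.3756
Σ area = 496.635

Check V−E+F: 6 − 12 + 8 = 2.


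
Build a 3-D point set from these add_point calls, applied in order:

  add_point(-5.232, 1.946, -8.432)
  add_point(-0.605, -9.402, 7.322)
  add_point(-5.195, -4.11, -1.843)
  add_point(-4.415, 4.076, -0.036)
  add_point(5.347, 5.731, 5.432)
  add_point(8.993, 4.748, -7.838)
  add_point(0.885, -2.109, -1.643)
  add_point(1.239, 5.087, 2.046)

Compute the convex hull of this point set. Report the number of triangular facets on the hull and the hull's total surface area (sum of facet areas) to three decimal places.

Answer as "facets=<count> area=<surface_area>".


Points on the hull: [0, 1, 2, 3, 4, 5, 7] (7 of 8).

Per-facet area ½‖(b−a)×(c−a)‖:
  f1: (p4, p1, p5) → 111.8008
  f2: (p3, p5, p0) → 62.1061
  f3: (p3, p4, p1) → 85.1255
  f4: (p2, p5, p0) → 64.6271
  f5: (p2, p1, p5) → 100.8267
  f6: (p2, p3, p0) → 32.6363
  f7: (p2, p3, p1) → 47.1576
  f8: (p7, p4, p5) → 33.6826
  f9: (p7, p3, p5) → 36.6383
  f10: (p7, p3, p4) → 5.4032
Σ area = 580.004

Euler: V−E+F = 7−15+10 = 2.

facets=10 area=580.004


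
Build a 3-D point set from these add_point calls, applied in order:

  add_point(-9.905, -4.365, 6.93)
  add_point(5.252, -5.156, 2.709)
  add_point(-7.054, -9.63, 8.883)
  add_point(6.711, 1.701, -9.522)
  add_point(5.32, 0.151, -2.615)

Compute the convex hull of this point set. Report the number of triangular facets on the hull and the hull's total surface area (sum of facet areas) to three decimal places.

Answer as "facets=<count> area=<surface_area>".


facets=6 area=323.136

5 of the 5 inputs are extreme points: [0, 1, 2, 3, 4].

Per-facet area ½‖(b−a)×(c−a)‖:
  f1: (p2, p3, p0) → 75.6086
  f2: (p1, p2, p0) → 45.5849
  f3: (p1, p2, p3) → 80.9922
  f4: (p4, p3, p0) → 47.4633
  f5: (p4, p1, p0) → 58.4225
  f6: (p4, p1, p3) → 15.0649
Σ area = 323.136

Euler characteristic 5−9+6 = 2 ✓
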